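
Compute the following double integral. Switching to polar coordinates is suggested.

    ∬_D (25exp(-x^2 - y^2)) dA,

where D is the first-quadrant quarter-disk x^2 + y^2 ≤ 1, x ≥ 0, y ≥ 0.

The region D is 0 ≤ r ≤ 1, 0 ≤ θ ≤ π/2 in polar coordinates, where x = r cos(θ), y = r sin(θ), and dA = r dr dθ.

Under the substitution, the integrand becomes 25exp(-r^2), so

    ∬_D (25exp(-x^2 - y^2)) dA = ∫_{0}^{π/2} ∫_{0}^{1} (25exp(-r^2)) · r dr dθ.

Inner integral (in r): ∫_{0}^{1} (25exp(-r^2)) · r dr = 25/2 - 25exp(-1)/2.

Outer integral (in θ): ∫_{0}^{π/2} (25/2 - 25exp(-1)/2) dθ = -25π (1 - e)exp(-1)/4.

Therefore ∬_D (25exp(-x^2 - y^2)) dA = -25π (1 - e)exp(-1)/4.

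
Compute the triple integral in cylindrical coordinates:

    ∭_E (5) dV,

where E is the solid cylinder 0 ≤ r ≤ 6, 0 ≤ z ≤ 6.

In cylindrical coordinates, x = r cos(θ), y = r sin(θ), z = z, and dV = r dr dθ dz.

The integrand becomes 5, so

    ∭_E (5) dV = ∫_{0}^{2π} ∫_{0}^{6} ∫_{0}^{6} (5) · r dz dr dθ.

Inner (z): 30r.
Middle (r from 0 to 6): 540.
Outer (θ): 1080π.

Therefore the triple integral equals 1080π.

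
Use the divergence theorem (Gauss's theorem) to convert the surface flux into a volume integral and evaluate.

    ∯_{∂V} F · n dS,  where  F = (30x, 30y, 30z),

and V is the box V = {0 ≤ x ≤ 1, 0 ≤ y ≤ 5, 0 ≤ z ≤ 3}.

By the divergence theorem,

    ∯_{∂V} F · n dS = ∭_V (∇ · F) dV.

Compute the divergence:
    ∇ · F = ∂F_x/∂x + ∂F_y/∂y + ∂F_z/∂z = 30 + 30 + 30 = 90.

V is a rectangular box, so dV = dx dy dz with 0 ≤ x ≤ 1, 0 ≤ y ≤ 5, 0 ≤ z ≤ 3.

Integrate (90) over V as an iterated integral:

    ∭_V (∇·F) dV = ∫_0^{1} ∫_0^{5} ∫_0^{3} (90) dz dy dx.

Inner (z from 0 to 3): 270.
Middle (y from 0 to 5): 1350.
Outer (x from 0 to 1): 1350.

Therefore ∯_{∂V} F · n dS = 1350.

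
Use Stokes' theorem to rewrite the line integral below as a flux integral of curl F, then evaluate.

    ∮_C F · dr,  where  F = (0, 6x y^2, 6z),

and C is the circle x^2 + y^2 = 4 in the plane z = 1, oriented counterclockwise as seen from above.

Let S be the flat disk x^2 + y^2 ≤ 4 in the plane z = 1, with upward unit normal n̂ = ẑ. By Stokes' theorem,

    ∮_C F · dr = ∬_S (∇ × F) · n̂ dS = ∬_D (curl F)_z dA,

where D is the disk x^2 + y^2 ≤ 4.

Compute the curl of F = (0, 6x y^2, 6z):
    (∇ × F)_x = ∂F_z/∂y - ∂F_y/∂z = 0,
    (∇ × F)_y = ∂F_x/∂z - ∂F_z/∂x = 0,
    (∇ × F)_z = ∂F_y/∂x - ∂F_x/∂y = 6y^2.

On z = 1, (curl F)_z = 6y^2.

Convert to polar (x = r cos θ, y = r sin θ, dA = r dr dθ); the integrand becomes 6r^2sin(θ)^2, so

    ∬_D (curl F)_z dA = ∫_0^{2π} ∫_0^{2} (6r^2sin(θ)^2) · r dr dθ.

Inner (r from 0 to 2): 24sin(θ)^2.
Outer (θ from 0 to 2π): 24π.

Therefore ∮_C F · dr = 24π.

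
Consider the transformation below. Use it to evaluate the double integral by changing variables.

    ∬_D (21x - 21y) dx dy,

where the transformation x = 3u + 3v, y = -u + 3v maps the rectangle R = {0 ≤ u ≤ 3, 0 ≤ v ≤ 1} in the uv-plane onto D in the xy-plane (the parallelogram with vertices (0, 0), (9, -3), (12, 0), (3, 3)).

Compute the Jacobian determinant of (x, y) with respect to (u, v):

    ∂(x,y)/∂(u,v) = | 3  3 | = (3)(3) - (3)(-1) = 12.
                   | -1  3 |

Its absolute value is |J| = 12 (the area scaling factor).

Substituting x = 3u + 3v, y = -u + 3v into the integrand,

    21x - 21y → 84u,

so the integral becomes

    ∬_R (84u) · |J| du dv = ∫_0^3 ∫_0^1 (1008u) dv du.

Inner (v): 1008u.
Outer (u): 4536.

Therefore ∬_D (21x - 21y) dx dy = 4536.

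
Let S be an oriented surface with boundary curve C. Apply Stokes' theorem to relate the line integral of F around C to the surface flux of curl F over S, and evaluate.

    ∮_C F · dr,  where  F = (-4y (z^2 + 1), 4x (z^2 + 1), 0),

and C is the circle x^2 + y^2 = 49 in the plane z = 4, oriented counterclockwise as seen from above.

Let S be the flat disk x^2 + y^2 ≤ 49 in the plane z = 4, with upward unit normal n̂ = ẑ. By Stokes' theorem,

    ∮_C F · dr = ∬_S (∇ × F) · n̂ dS = ∬_D (curl F)_z dA,

where D is the disk x^2 + y^2 ≤ 49.

Compute the curl of F = (-4y (z^2 + 1), 4x (z^2 + 1), 0):
    (∇ × F)_x = ∂F_z/∂y - ∂F_y/∂z = -8x z,
    (∇ × F)_y = ∂F_x/∂z - ∂F_z/∂x = -8y z,
    (∇ × F)_z = ∂F_y/∂x - ∂F_x/∂y = 8z^2 + 8.

On z = 4, (curl F)_z = 136.

Convert to polar (x = r cos θ, y = r sin θ, dA = r dr dθ); the integrand becomes 136, so

    ∬_D (curl F)_z dA = ∫_0^{2π} ∫_0^{7} (136) · r dr dθ.

Inner (r from 0 to 7): 3332.
Outer (θ from 0 to 2π): 6664π.

Therefore ∮_C F · dr = 6664π.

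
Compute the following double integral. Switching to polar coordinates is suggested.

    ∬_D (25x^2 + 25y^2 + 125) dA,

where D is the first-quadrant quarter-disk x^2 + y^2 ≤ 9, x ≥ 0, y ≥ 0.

The region D is 0 ≤ r ≤ 3, 0 ≤ θ ≤ π/2 in polar coordinates, where x = r cos(θ), y = r sin(θ), and dA = r dr dθ.

Under the substitution, the integrand becomes 25r^2 + 125, so

    ∬_D (25x^2 + 25y^2 + 125) dA = ∫_{0}^{π/2} ∫_{0}^{3} (25r^2 + 125) · r dr dθ.

Inner integral (in r): ∫_{0}^{3} (25r^2 + 125) · r dr = 4275/4.

Outer integral (in θ): ∫_{0}^{π/2} (4275/4) dθ = 4275π/8.

Therefore ∬_D (25x^2 + 25y^2 + 125) dA = 4275π/8.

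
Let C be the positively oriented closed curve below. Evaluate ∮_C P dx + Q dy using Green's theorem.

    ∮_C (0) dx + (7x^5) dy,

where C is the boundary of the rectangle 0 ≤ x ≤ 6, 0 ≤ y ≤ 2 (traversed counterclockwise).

Green's theorem converts the closed line integral into a double integral over the enclosed region D:

    ∮_C P dx + Q dy = ∬_D (∂Q/∂x - ∂P/∂y) dA.

Here P = 0, Q = 7x^5, so

    ∂Q/∂x = 35x^4,    ∂P/∂y = 0,
    ∂Q/∂x - ∂P/∂y = 35x^4.

D is the region 0 ≤ x ≤ 6, 0 ≤ y ≤ 2. Evaluating the double integral:

    ∬_D (35x^4) dA = ∫_0^{6} ∫_0^{2} (35x^4) dy dx.

Inner (y from 0 to 2): 70x^4.
Outer (x from 0 to 6): 108864.

Therefore ∮_C P dx + Q dy = 108864.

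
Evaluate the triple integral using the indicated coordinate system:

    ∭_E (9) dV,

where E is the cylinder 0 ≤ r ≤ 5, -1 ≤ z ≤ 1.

In cylindrical coordinates, x = r cos(θ), y = r sin(θ), z = z, and dV = r dr dθ dz.

The integrand becomes 9, so

    ∭_E (9) dV = ∫_{0}^{2π} ∫_{0}^{5} ∫_{-1}^{1} (9) · r dz dr dθ.

Inner (z): 18r.
Middle (r from 0 to 5): 225.
Outer (θ): 450π.

Therefore the triple integral equals 450π.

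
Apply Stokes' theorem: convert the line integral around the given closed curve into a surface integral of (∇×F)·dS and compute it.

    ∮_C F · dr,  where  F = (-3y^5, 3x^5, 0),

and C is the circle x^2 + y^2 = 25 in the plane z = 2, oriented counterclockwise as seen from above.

Let S be the flat disk x^2 + y^2 ≤ 25 in the plane z = 2, with upward unit normal n̂ = ẑ. By Stokes' theorem,

    ∮_C F · dr = ∬_S (∇ × F) · n̂ dS = ∬_D (curl F)_z dA,

where D is the disk x^2 + y^2 ≤ 25.

Compute the curl of F = (-3y^5, 3x^5, 0):
    (∇ × F)_x = ∂F_z/∂y - ∂F_y/∂z = 0,
    (∇ × F)_y = ∂F_x/∂z - ∂F_z/∂x = 0,
    (∇ × F)_z = ∂F_y/∂x - ∂F_x/∂y = 15x^4 + 15y^4.

On z = 2, (curl F)_z = 15x^4 + 15y^4.

Convert to polar (x = r cos θ, y = r sin θ, dA = r dr dθ); the integrand becomes 15r^4(sin(θ)^4 + cos(θ)^4), so

    ∬_D (curl F)_z dA = ∫_0^{2π} ∫_0^{5} (15r^4(sin(θ)^4 + cos(θ)^4)) · r dr dθ.

Inner (r from 0 to 5): 78125sin(θ)^4/2 + 78125cos(θ)^4/2.
Outer (θ from 0 to 2π): 234375π/4.

Therefore ∮_C F · dr = 234375π/4.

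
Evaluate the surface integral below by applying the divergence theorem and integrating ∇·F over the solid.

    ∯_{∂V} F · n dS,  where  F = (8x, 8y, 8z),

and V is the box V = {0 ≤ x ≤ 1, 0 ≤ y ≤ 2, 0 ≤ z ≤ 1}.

By the divergence theorem,

    ∯_{∂V} F · n dS = ∭_V (∇ · F) dV.

Compute the divergence:
    ∇ · F = ∂F_x/∂x + ∂F_y/∂y + ∂F_z/∂z = 8 + 8 + 8 = 24.

V is a rectangular box, so dV = dx dy dz with 0 ≤ x ≤ 1, 0 ≤ y ≤ 2, 0 ≤ z ≤ 1.

Integrate (24) over V as an iterated integral:

    ∭_V (∇·F) dV = ∫_0^{1} ∫_0^{2} ∫_0^{1} (24) dz dy dx.

Inner (z from 0 to 1): 24.
Middle (y from 0 to 2): 48.
Outer (x from 0 to 1): 48.

Therefore ∯_{∂V} F · n dS = 48.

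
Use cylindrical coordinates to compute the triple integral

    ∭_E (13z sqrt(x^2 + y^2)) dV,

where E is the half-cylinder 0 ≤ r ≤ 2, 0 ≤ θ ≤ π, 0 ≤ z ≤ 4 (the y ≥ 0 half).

In cylindrical coordinates, x = r cos(θ), y = r sin(θ), z = z, and dV = r dr dθ dz.

The integrand becomes 13r z, so

    ∭_E (13z sqrt(x^2 + y^2)) dV = ∫_{0}^{π} ∫_{0}^{2} ∫_{0}^{4} (13r z) · r dz dr dθ.

Inner (z): 104r^2.
Middle (r from 0 to 2): 832/3.
Outer (θ): 832π/3.

Therefore the triple integral equals 832π/3.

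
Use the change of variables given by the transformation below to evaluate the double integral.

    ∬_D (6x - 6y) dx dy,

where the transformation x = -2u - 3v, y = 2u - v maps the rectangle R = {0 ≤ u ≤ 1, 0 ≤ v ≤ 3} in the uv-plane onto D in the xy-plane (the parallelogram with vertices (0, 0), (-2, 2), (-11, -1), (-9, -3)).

Compute the Jacobian determinant of (x, y) with respect to (u, v):

    ∂(x,y)/∂(u,v) = | -2  -3 | = (-2)(-1) - (-3)(2) = 8.
                   | 2  -1 |

Its absolute value is |J| = 8 (the area scaling factor).

Substituting x = -2u - 3v, y = 2u - v into the integrand,

    6x - 6y → -24u - 12v,

so the integral becomes

    ∬_R (-24u - 12v) · |J| du dv = ∫_0^1 ∫_0^3 (-192u - 96v) dv du.

Inner (v): -576u - 432.
Outer (u): -720.

Therefore ∬_D (6x - 6y) dx dy = -720.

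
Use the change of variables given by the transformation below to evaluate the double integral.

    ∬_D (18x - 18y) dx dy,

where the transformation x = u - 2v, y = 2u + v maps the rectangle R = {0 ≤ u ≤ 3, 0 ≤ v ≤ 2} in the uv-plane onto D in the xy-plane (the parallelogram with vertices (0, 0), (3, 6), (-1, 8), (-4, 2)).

Compute the Jacobian determinant of (x, y) with respect to (u, v):

    ∂(x,y)/∂(u,v) = | 1  -2 | = (1)(1) - (-2)(2) = 5.
                   | 2  1 |

Its absolute value is |J| = 5 (the area scaling factor).

Substituting x = u - 2v, y = 2u + v into the integrand,

    18x - 18y → -18u - 54v,

so the integral becomes

    ∬_R (-18u - 54v) · |J| du dv = ∫_0^3 ∫_0^2 (-90u - 270v) dv du.

Inner (v): -180u - 540.
Outer (u): -2430.

Therefore ∬_D (18x - 18y) dx dy = -2430.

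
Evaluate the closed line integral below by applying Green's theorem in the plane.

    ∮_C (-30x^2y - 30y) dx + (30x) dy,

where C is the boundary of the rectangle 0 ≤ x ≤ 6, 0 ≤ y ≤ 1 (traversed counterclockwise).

Green's theorem converts the closed line integral into a double integral over the enclosed region D:

    ∮_C P dx + Q dy = ∬_D (∂Q/∂x - ∂P/∂y) dA.

Here P = -30x^2y - 30y, Q = 30x, so

    ∂Q/∂x = 30,    ∂P/∂y = -30x^2 - 30,
    ∂Q/∂x - ∂P/∂y = 30x^2 + 60.

D is the region 0 ≤ x ≤ 6, 0 ≤ y ≤ 1. Evaluating the double integral:

    ∬_D (30x^2 + 60) dA = ∫_0^{6} ∫_0^{1} (30x^2 + 60) dy dx.

Inner (y from 0 to 1): 30x^2 + 60.
Outer (x from 0 to 6): 2520.

Therefore ∮_C P dx + Q dy = 2520.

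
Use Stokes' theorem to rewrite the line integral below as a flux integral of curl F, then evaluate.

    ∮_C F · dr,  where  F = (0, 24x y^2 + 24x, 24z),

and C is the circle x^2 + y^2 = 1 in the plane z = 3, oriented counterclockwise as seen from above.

Let S be the flat disk x^2 + y^2 ≤ 1 in the plane z = 3, with upward unit normal n̂ = ẑ. By Stokes' theorem,

    ∮_C F · dr = ∬_S (∇ × F) · n̂ dS = ∬_D (curl F)_z dA,

where D is the disk x^2 + y^2 ≤ 1.

Compute the curl of F = (0, 24x y^2 + 24x, 24z):
    (∇ × F)_x = ∂F_z/∂y - ∂F_y/∂z = 0,
    (∇ × F)_y = ∂F_x/∂z - ∂F_z/∂x = 0,
    (∇ × F)_z = ∂F_y/∂x - ∂F_x/∂y = 24y^2 + 24.

On z = 3, (curl F)_z = 24y^2 + 24.

Convert to polar (x = r cos θ, y = r sin θ, dA = r dr dθ); the integrand becomes 24r^2sin(θ)^2 + 24, so

    ∬_D (curl F)_z dA = ∫_0^{2π} ∫_0^{1} (24r^2sin(θ)^2 + 24) · r dr dθ.

Inner (r from 0 to 1): 6sin(θ)^2 + 12.
Outer (θ from 0 to 2π): 30π.

Therefore ∮_C F · dr = 30π.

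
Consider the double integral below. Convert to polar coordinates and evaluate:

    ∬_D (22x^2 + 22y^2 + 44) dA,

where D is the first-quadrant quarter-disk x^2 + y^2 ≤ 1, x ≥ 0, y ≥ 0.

The region D is 0 ≤ r ≤ 1, 0 ≤ θ ≤ π/2 in polar coordinates, where x = r cos(θ), y = r sin(θ), and dA = r dr dθ.

Under the substitution, the integrand becomes 22r^2 + 44, so

    ∬_D (22x^2 + 22y^2 + 44) dA = ∫_{0}^{π/2} ∫_{0}^{1} (22r^2 + 44) · r dr dθ.

Inner integral (in r): ∫_{0}^{1} (22r^2 + 44) · r dr = 55/2.

Outer integral (in θ): ∫_{0}^{π/2} (55/2) dθ = 55π/4.

Therefore ∬_D (22x^2 + 22y^2 + 44) dA = 55π/4.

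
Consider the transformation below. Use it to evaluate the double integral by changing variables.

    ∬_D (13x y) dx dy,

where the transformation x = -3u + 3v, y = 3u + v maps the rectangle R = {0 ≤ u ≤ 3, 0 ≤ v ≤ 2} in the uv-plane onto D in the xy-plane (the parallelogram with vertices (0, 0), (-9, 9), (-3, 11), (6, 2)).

Compute the Jacobian determinant of (x, y) with respect to (u, v):

    ∂(x,y)/∂(u,v) = | -3  3 | = (-3)(1) - (3)(3) = -12.
                   | 3  1 |

Its absolute value is |J| = 12 (the area scaling factor).

Substituting x = -3u + 3v, y = 3u + v into the integrand,

    13x y → -117u^2 + 78u v + 39v^2,

so the integral becomes

    ∬_R (-117u^2 + 78u v + 39v^2) · |J| du dv = ∫_0^3 ∫_0^2 (-1404u^2 + 936u v + 468v^2) dv du.

Inner (v): -2808u^2 + 1872u + 1248.
Outer (u): -13104.

Therefore ∬_D (13x y) dx dy = -13104.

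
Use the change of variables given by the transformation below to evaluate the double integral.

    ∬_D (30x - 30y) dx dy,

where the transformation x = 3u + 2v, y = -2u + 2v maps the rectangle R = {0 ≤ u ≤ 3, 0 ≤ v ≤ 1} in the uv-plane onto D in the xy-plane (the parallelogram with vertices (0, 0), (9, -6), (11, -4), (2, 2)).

Compute the Jacobian determinant of (x, y) with respect to (u, v):

    ∂(x,y)/∂(u,v) = | 3  2 | = (3)(2) - (2)(-2) = 10.
                   | -2  2 |

Its absolute value is |J| = 10 (the area scaling factor).

Substituting x = 3u + 2v, y = -2u + 2v into the integrand,

    30x - 30y → 150u,

so the integral becomes

    ∬_R (150u) · |J| du dv = ∫_0^3 ∫_0^1 (1500u) dv du.

Inner (v): 1500u.
Outer (u): 6750.

Therefore ∬_D (30x - 30y) dx dy = 6750.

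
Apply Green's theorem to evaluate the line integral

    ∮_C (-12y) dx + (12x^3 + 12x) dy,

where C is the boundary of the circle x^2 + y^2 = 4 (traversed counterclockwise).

Green's theorem converts the closed line integral into a double integral over the enclosed region D:

    ∮_C P dx + Q dy = ∬_D (∂Q/∂x - ∂P/∂y) dA.

Here P = -12y, Q = 12x^3 + 12x, so

    ∂Q/∂x = 36x^2 + 12,    ∂P/∂y = -12,
    ∂Q/∂x - ∂P/∂y = 36x^2 + 24.

D is the region x^2 + y^2 ≤ 4. Evaluating the double integral:

In polar coordinates (x = r cos θ, y = r sin θ, dA = r dr dθ) the integrand becomes 36r^2cos(θ)^2 + 24, so

    ∬_D (36x^2 + 24) dA = ∫_0^{2π} ∫_0^{2} (36r^2cos(θ)^2 + 24) · r dr dθ.

Inner (r from 0 to 2): 144cos(θ)^2 + 48.
Outer (θ from 0 to 2π): 240π.

Therefore ∮_C P dx + Q dy = 240π.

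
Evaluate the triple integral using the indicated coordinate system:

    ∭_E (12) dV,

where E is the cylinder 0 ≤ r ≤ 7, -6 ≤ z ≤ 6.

In cylindrical coordinates, x = r cos(θ), y = r sin(θ), z = z, and dV = r dr dθ dz.

The integrand becomes 12, so

    ∭_E (12) dV = ∫_{0}^{2π} ∫_{0}^{7} ∫_{-6}^{6} (12) · r dz dr dθ.

Inner (z): 144r.
Middle (r from 0 to 7): 3528.
Outer (θ): 7056π.

Therefore the triple integral equals 7056π.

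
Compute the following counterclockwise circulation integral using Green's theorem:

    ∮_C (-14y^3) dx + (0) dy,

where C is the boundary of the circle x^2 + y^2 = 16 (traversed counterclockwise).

Green's theorem converts the closed line integral into a double integral over the enclosed region D:

    ∮_C P dx + Q dy = ∬_D (∂Q/∂x - ∂P/∂y) dA.

Here P = -14y^3, Q = 0, so

    ∂Q/∂x = 0,    ∂P/∂y = -42y^2,
    ∂Q/∂x - ∂P/∂y = 42y^2.

D is the region x^2 + y^2 ≤ 16. Evaluating the double integral:

In polar coordinates (x = r cos θ, y = r sin θ, dA = r dr dθ) the integrand becomes 42r^2sin(θ)^2, so

    ∬_D (42y^2) dA = ∫_0^{2π} ∫_0^{4} (42r^2sin(θ)^2) · r dr dθ.

Inner (r from 0 to 4): 2688sin(θ)^2.
Outer (θ from 0 to 2π): 2688π.

Therefore ∮_C P dx + Q dy = 2688π.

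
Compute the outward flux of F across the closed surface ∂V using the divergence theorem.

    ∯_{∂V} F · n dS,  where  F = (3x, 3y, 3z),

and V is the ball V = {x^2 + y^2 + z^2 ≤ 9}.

By the divergence theorem,

    ∯_{∂V} F · n dS = ∭_V (∇ · F) dV.

Compute the divergence:
    ∇ · F = ∂F_x/∂x + ∂F_y/∂y + ∂F_z/∂z = 3 + 3 + 3 = 9.

In spherical coordinates, x = ρ sin(φ) cos(θ), y = ρ sin(φ) sin(θ), z = ρ cos(φ), dV = ρ^2 sin(φ) dρ dφ dθ, with 0 ≤ ρ ≤ 3, 0 ≤ φ ≤ π, 0 ≤ θ ≤ 2π.

The integrand, after substitution and multiplying by the volume element, becomes (9) · ρ^2 sin(φ), so

    ∭_V (∇·F) dV = ∫_0^{2π} ∫_0^{π} ∫_0^{3} (9) · ρ^2 sin(φ) dρ dφ dθ.

Inner (ρ from 0 to 3): 81sin(φ).
Middle (φ from 0 to π): 162.
Outer (θ from 0 to 2π): 324π.

Therefore ∯_{∂V} F · n dS = 324π.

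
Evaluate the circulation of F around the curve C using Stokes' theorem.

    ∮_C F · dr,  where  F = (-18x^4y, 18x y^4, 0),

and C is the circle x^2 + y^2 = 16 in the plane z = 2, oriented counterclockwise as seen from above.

Let S be the flat disk x^2 + y^2 ≤ 16 in the plane z = 2, with upward unit normal n̂ = ẑ. By Stokes' theorem,

    ∮_C F · dr = ∬_S (∇ × F) · n̂ dS = ∬_D (curl F)_z dA,

where D is the disk x^2 + y^2 ≤ 16.

Compute the curl of F = (-18x^4y, 18x y^4, 0):
    (∇ × F)_x = ∂F_z/∂y - ∂F_y/∂z = 0,
    (∇ × F)_y = ∂F_x/∂z - ∂F_z/∂x = 0,
    (∇ × F)_z = ∂F_y/∂x - ∂F_x/∂y = 18x^4 + 18y^4.

On z = 2, (curl F)_z = 18x^4 + 18y^4.

Convert to polar (x = r cos θ, y = r sin θ, dA = r dr dθ); the integrand becomes 18r^4(sin(θ)^4 + cos(θ)^4), so

    ∬_D (curl F)_z dA = ∫_0^{2π} ∫_0^{4} (18r^4(sin(θ)^4 + cos(θ)^4)) · r dr dθ.

Inner (r from 0 to 4): 12288sin(θ)^4 + 12288cos(θ)^4.
Outer (θ from 0 to 2π): 18432π.

Therefore ∮_C F · dr = 18432π.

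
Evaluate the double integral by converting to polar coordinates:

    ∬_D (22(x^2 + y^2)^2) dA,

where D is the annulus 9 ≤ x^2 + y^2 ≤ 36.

The region D is 3 ≤ r ≤ 6, 0 ≤ θ ≤ 2π in polar coordinates, where x = r cos(θ), y = r sin(θ), and dA = r dr dθ.

Under the substitution, the integrand becomes 22r^4, so

    ∬_D (22(x^2 + y^2)^2) dA = ∫_{0}^{2π} ∫_{3}^{6} (22r^4) · r dr dθ.

Inner integral (in r): ∫_{3}^{6} (22r^4) · r dr = 168399.

Outer integral (in θ): ∫_{0}^{2π} (168399) dθ = 336798π.

Therefore ∬_D (22(x^2 + y^2)^2) dA = 336798π.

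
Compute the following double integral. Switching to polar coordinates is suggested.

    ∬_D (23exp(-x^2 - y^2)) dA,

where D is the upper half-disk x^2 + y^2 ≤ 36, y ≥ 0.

The region D is 0 ≤ r ≤ 6, 0 ≤ θ ≤ π in polar coordinates, where x = r cos(θ), y = r sin(θ), and dA = r dr dθ.

Under the substitution, the integrand becomes 23exp(-r^2), so

    ∬_D (23exp(-x^2 - y^2)) dA = ∫_{0}^{π} ∫_{0}^{6} (23exp(-r^2)) · r dr dθ.

Inner integral (in r): ∫_{0}^{6} (23exp(-r^2)) · r dr = 23/2 - 23exp(-36)/2.

Outer integral (in θ): ∫_{0}^{π} (23/2 - 23exp(-36)/2) dθ = -23π (1 - exp(36))exp(-36)/2.

Therefore ∬_D (23exp(-x^2 - y^2)) dA = -23π (1 - exp(36))exp(-36)/2.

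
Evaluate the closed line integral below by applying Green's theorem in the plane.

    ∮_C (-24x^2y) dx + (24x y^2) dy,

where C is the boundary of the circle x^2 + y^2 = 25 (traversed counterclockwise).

Green's theorem converts the closed line integral into a double integral over the enclosed region D:

    ∮_C P dx + Q dy = ∬_D (∂Q/∂x - ∂P/∂y) dA.

Here P = -24x^2y, Q = 24x y^2, so

    ∂Q/∂x = 24y^2,    ∂P/∂y = -24x^2,
    ∂Q/∂x - ∂P/∂y = 24x^2 + 24y^2.

D is the region x^2 + y^2 ≤ 25. Evaluating the double integral:

In polar coordinates (x = r cos θ, y = r sin θ, dA = r dr dθ) the integrand becomes 24r^2, so

    ∬_D (24x^2 + 24y^2) dA = ∫_0^{2π} ∫_0^{5} (24r^2) · r dr dθ.

Inner (r from 0 to 5): 3750.
Outer (θ from 0 to 2π): 7500π.

Therefore ∮_C P dx + Q dy = 7500π.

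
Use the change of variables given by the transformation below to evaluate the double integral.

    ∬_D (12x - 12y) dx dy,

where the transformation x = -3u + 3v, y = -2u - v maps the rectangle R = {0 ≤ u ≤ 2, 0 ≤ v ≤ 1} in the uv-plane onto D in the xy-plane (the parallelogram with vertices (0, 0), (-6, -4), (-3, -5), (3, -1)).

Compute the Jacobian determinant of (x, y) with respect to (u, v):

    ∂(x,y)/∂(u,v) = | -3  3 | = (-3)(-1) - (3)(-2) = 9.
                   | -2  -1 |

Its absolute value is |J| = 9 (the area scaling factor).

Substituting x = -3u + 3v, y = -2u - v into the integrand,

    12x - 12y → -12u + 48v,

so the integral becomes

    ∬_R (-12u + 48v) · |J| du dv = ∫_0^2 ∫_0^1 (-108u + 432v) dv du.

Inner (v): 216 - 108u.
Outer (u): 216.

Therefore ∬_D (12x - 12y) dx dy = 216.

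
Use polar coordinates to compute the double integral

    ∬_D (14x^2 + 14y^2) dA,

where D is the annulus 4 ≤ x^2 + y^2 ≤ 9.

The region D is 2 ≤ r ≤ 3, 0 ≤ θ ≤ 2π in polar coordinates, where x = r cos(θ), y = r sin(θ), and dA = r dr dθ.

Under the substitution, the integrand becomes 14r^2, so

    ∬_D (14x^2 + 14y^2) dA = ∫_{0}^{2π} ∫_{2}^{3} (14r^2) · r dr dθ.

Inner integral (in r): ∫_{2}^{3} (14r^2) · r dr = 455/2.

Outer integral (in θ): ∫_{0}^{2π} (455/2) dθ = 455π.

Therefore ∬_D (14x^2 + 14y^2) dA = 455π.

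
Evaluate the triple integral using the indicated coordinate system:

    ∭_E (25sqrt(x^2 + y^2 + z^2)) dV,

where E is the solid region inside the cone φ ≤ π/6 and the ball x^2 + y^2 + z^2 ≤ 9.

In spherical coordinates, x = ρ sin(φ) cos(θ), y = ρ sin(φ) sin(θ), z = ρ cos(φ), and dV = ρ^2 sin(φ) dρ dφ dθ.

The integrand becomes 25ρ, so

    ∭_E (25sqrt(x^2 + y^2 + z^2)) dV = ∫_{0}^{2π} ∫_{0}^{π/6} ∫_{0}^{3} (25ρ) · ρ^2 sin(φ) dρ dφ dθ.

Inner (ρ): 2025sin(φ)/4.
Middle (φ): 2025/4 - 2025sqrt(3)/8.
Outer (θ): 2025π (2 - sqrt(3))/4.

Therefore the triple integral equals 2025π (2 - sqrt(3))/4.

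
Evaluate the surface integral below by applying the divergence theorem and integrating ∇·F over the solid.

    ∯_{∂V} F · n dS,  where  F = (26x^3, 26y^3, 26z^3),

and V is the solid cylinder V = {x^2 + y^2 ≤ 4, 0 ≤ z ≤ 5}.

By the divergence theorem,

    ∯_{∂V} F · n dS = ∭_V (∇ · F) dV.

Compute the divergence:
    ∇ · F = ∂F_x/∂x + ∂F_y/∂y + ∂F_z/∂z = 78x^2 + 78y^2 + 78z^2.

In cylindrical coordinates, x = r cos(θ), y = r sin(θ), z = z, dV = r dr dθ dz, with 0 ≤ r ≤ 2, 0 ≤ θ ≤ 2π, 0 ≤ z ≤ 5.

The integrand, after substitution and multiplying by the volume element, becomes (78r^2 + 78z^2) · r, so

    ∭_V (∇·F) dV = ∫_0^{2π} ∫_0^{2} ∫_0^{5} (78r^2 + 78z^2) · r dz dr dθ.

Inner (z from 0 to 5): 390r^3 + 3250r.
Middle (r from 0 to 2): 8060.
Outer (θ from 0 to 2π): 16120π.

Therefore ∯_{∂V} F · n dS = 16120π.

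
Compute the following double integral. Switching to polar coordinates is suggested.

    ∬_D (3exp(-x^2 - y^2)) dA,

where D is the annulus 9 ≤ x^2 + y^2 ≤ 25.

The region D is 3 ≤ r ≤ 5, 0 ≤ θ ≤ 2π in polar coordinates, where x = r cos(θ), y = r sin(θ), and dA = r dr dθ.

Under the substitution, the integrand becomes 3exp(-r^2), so

    ∬_D (3exp(-x^2 - y^2)) dA = ∫_{0}^{2π} ∫_{3}^{5} (3exp(-r^2)) · r dr dθ.

Inner integral (in r): ∫_{3}^{5} (3exp(-r^2)) · r dr = -(3 - 3exp(16))exp(-25)/2.

Outer integral (in θ): ∫_{0}^{2π} (-(3 - 3exp(16))exp(-25)/2) dθ = -3π (1 - exp(16))exp(-25).

Therefore ∬_D (3exp(-x^2 - y^2)) dA = -3π (1 - exp(16))exp(-25).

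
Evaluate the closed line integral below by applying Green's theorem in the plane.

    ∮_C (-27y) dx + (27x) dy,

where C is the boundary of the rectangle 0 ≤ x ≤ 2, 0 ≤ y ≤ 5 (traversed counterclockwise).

Green's theorem converts the closed line integral into a double integral over the enclosed region D:

    ∮_C P dx + Q dy = ∬_D (∂Q/∂x - ∂P/∂y) dA.

Here P = -27y, Q = 27x, so

    ∂Q/∂x = 27,    ∂P/∂y = -27,
    ∂Q/∂x - ∂P/∂y = 54.

D is the region 0 ≤ x ≤ 2, 0 ≤ y ≤ 5. Evaluating the double integral:

    ∬_D (54) dA = ∫_0^{2} ∫_0^{5} (54) dy dx.

Inner (y from 0 to 5): 270.
Outer (x from 0 to 2): 540.

Therefore ∮_C P dx + Q dy = 540.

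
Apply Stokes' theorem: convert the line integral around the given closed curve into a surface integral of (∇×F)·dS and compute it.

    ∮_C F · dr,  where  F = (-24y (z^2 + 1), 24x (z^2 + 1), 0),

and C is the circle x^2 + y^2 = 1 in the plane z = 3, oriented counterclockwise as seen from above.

Let S be the flat disk x^2 + y^2 ≤ 1 in the plane z = 3, with upward unit normal n̂ = ẑ. By Stokes' theorem,

    ∮_C F · dr = ∬_S (∇ × F) · n̂ dS = ∬_D (curl F)_z dA,

where D is the disk x^2 + y^2 ≤ 1.

Compute the curl of F = (-24y (z^2 + 1), 24x (z^2 + 1), 0):
    (∇ × F)_x = ∂F_z/∂y - ∂F_y/∂z = -48x z,
    (∇ × F)_y = ∂F_x/∂z - ∂F_z/∂x = -48y z,
    (∇ × F)_z = ∂F_y/∂x - ∂F_x/∂y = 48z^2 + 48.

On z = 3, (curl F)_z = 480.

Convert to polar (x = r cos θ, y = r sin θ, dA = r dr dθ); the integrand becomes 480, so

    ∬_D (curl F)_z dA = ∫_0^{2π} ∫_0^{1} (480) · r dr dθ.

Inner (r from 0 to 1): 240.
Outer (θ from 0 to 2π): 480π.

Therefore ∮_C F · dr = 480π.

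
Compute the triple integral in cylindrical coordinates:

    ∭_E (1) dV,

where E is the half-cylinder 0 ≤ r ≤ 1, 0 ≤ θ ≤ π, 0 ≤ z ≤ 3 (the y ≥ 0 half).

In cylindrical coordinates, x = r cos(θ), y = r sin(θ), z = z, and dV = r dr dθ dz.

The integrand becomes 1, so

    ∭_E (1) dV = ∫_{0}^{π} ∫_{0}^{1} ∫_{0}^{3} (1) · r dz dr dθ.

Inner (z): 3r.
Middle (r from 0 to 1): 3/2.
Outer (θ): 3π/2.

Therefore the triple integral equals 3π/2.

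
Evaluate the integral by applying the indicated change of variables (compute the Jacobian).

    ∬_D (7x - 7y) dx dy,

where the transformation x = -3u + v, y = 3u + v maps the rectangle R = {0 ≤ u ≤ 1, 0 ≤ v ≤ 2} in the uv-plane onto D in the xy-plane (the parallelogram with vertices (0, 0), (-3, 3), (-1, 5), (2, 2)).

Compute the Jacobian determinant of (x, y) with respect to (u, v):

    ∂(x,y)/∂(u,v) = | -3  1 | = (-3)(1) - (1)(3) = -6.
                   | 3  1 |

Its absolute value is |J| = 6 (the area scaling factor).

Substituting x = -3u + v, y = 3u + v into the integrand,

    7x - 7y → -42u,

so the integral becomes

    ∬_R (-42u) · |J| du dv = ∫_0^1 ∫_0^2 (-252u) dv du.

Inner (v): -504u.
Outer (u): -252.

Therefore ∬_D (7x - 7y) dx dy = -252.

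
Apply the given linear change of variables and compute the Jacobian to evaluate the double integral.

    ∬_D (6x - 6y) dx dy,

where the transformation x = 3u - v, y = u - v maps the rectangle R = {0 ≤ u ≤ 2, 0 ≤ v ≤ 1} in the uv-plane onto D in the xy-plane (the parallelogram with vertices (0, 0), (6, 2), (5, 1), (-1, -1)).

Compute the Jacobian determinant of (x, y) with respect to (u, v):

    ∂(x,y)/∂(u,v) = | 3  -1 | = (3)(-1) - (-1)(1) = -2.
                   | 1  -1 |

Its absolute value is |J| = 2 (the area scaling factor).

Substituting x = 3u - v, y = u - v into the integrand,

    6x - 6y → 12u,

so the integral becomes

    ∬_R (12u) · |J| du dv = ∫_0^2 ∫_0^1 (24u) dv du.

Inner (v): 24u.
Outer (u): 48.

Therefore ∬_D (6x - 6y) dx dy = 48.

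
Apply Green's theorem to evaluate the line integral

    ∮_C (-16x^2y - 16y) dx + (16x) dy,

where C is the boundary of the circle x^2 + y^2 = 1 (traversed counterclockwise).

Green's theorem converts the closed line integral into a double integral over the enclosed region D:

    ∮_C P dx + Q dy = ∬_D (∂Q/∂x - ∂P/∂y) dA.

Here P = -16x^2y - 16y, Q = 16x, so

    ∂Q/∂x = 16,    ∂P/∂y = -16x^2 - 16,
    ∂Q/∂x - ∂P/∂y = 16x^2 + 32.

D is the region x^2 + y^2 ≤ 1. Evaluating the double integral:

In polar coordinates (x = r cos θ, y = r sin θ, dA = r dr dθ) the integrand becomes 16r^2cos(θ)^2 + 32, so

    ∬_D (16x^2 + 32) dA = ∫_0^{2π} ∫_0^{1} (16r^2cos(θ)^2 + 32) · r dr dθ.

Inner (r from 0 to 1): 4cos(θ)^2 + 16.
Outer (θ from 0 to 2π): 36π.

Therefore ∮_C P dx + Q dy = 36π.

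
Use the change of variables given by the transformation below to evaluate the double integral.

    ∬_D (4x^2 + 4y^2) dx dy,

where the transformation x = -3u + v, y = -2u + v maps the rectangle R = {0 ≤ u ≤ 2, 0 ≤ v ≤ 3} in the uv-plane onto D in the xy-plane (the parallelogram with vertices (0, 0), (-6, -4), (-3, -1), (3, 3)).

Compute the Jacobian determinant of (x, y) with respect to (u, v):

    ∂(x,y)/∂(u,v) = | -3  1 | = (-3)(1) - (1)(-2) = -1.
                   | -2  1 |

Its absolute value is |J| = 1 (the area scaling factor).

Substituting x = -3u + v, y = -2u + v into the integrand,

    4x^2 + 4y^2 → 52u^2 - 40u v + 8v^2,

so the integral becomes

    ∬_R (52u^2 - 40u v + 8v^2) · |J| du dv = ∫_0^2 ∫_0^3 (52u^2 - 40u v + 8v^2) dv du.

Inner (v): 156u^2 - 180u + 72.
Outer (u): 200.

Therefore ∬_D (4x^2 + 4y^2) dx dy = 200.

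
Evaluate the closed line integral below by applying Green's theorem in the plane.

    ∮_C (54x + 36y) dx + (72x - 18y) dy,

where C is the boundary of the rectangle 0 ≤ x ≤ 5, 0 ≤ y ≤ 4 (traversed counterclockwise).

Green's theorem converts the closed line integral into a double integral over the enclosed region D:

    ∮_C P dx + Q dy = ∬_D (∂Q/∂x - ∂P/∂y) dA.

Here P = 54x + 36y, Q = 72x - 18y, so

    ∂Q/∂x = 72,    ∂P/∂y = 36,
    ∂Q/∂x - ∂P/∂y = 36.

D is the region 0 ≤ x ≤ 5, 0 ≤ y ≤ 4. Evaluating the double integral:

    ∬_D (36) dA = ∫_0^{5} ∫_0^{4} (36) dy dx.

Inner (y from 0 to 4): 144.
Outer (x from 0 to 5): 720.

Therefore ∮_C P dx + Q dy = 720.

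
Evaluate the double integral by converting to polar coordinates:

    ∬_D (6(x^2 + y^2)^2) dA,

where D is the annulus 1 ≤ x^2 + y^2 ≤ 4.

The region D is 1 ≤ r ≤ 2, 0 ≤ θ ≤ 2π in polar coordinates, where x = r cos(θ), y = r sin(θ), and dA = r dr dθ.

Under the substitution, the integrand becomes 6r^4, so

    ∬_D (6(x^2 + y^2)^2) dA = ∫_{0}^{2π} ∫_{1}^{2} (6r^4) · r dr dθ.

Inner integral (in r): ∫_{1}^{2} (6r^4) · r dr = 63.

Outer integral (in θ): ∫_{0}^{2π} (63) dθ = 126π.

Therefore ∬_D (6(x^2 + y^2)^2) dA = 126π.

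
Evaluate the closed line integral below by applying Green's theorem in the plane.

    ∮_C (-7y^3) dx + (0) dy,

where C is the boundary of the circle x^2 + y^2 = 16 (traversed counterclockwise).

Green's theorem converts the closed line integral into a double integral over the enclosed region D:

    ∮_C P dx + Q dy = ∬_D (∂Q/∂x - ∂P/∂y) dA.

Here P = -7y^3, Q = 0, so

    ∂Q/∂x = 0,    ∂P/∂y = -21y^2,
    ∂Q/∂x - ∂P/∂y = 21y^2.

D is the region x^2 + y^2 ≤ 16. Evaluating the double integral:

In polar coordinates (x = r cos θ, y = r sin θ, dA = r dr dθ) the integrand becomes 21r^2sin(θ)^2, so

    ∬_D (21y^2) dA = ∫_0^{2π} ∫_0^{4} (21r^2sin(θ)^2) · r dr dθ.

Inner (r from 0 to 4): 1344sin(θ)^2.
Outer (θ from 0 to 2π): 1344π.

Therefore ∮_C P dx + Q dy = 1344π.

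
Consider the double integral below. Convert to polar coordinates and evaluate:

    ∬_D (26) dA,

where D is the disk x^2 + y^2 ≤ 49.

The region D is 0 ≤ r ≤ 7, 0 ≤ θ ≤ 2π in polar coordinates, where x = r cos(θ), y = r sin(θ), and dA = r dr dθ.

Under the substitution, the integrand becomes 26, so

    ∬_D (26) dA = ∫_{0}^{2π} ∫_{0}^{7} (26) · r dr dθ.

Inner integral (in r): ∫_{0}^{7} (26) · r dr = 637.

Outer integral (in θ): ∫_{0}^{2π} (637) dθ = 1274π.

Therefore ∬_D (26) dA = 1274π.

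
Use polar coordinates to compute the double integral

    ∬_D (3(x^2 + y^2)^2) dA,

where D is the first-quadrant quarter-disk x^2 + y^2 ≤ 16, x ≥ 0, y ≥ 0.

The region D is 0 ≤ r ≤ 4, 0 ≤ θ ≤ π/2 in polar coordinates, where x = r cos(θ), y = r sin(θ), and dA = r dr dθ.

Under the substitution, the integrand becomes 3r^4, so

    ∬_D (3(x^2 + y^2)^2) dA = ∫_{0}^{π/2} ∫_{0}^{4} (3r^4) · r dr dθ.

Inner integral (in r): ∫_{0}^{4} (3r^4) · r dr = 2048.

Outer integral (in θ): ∫_{0}^{π/2} (2048) dθ = 1024π.

Therefore ∬_D (3(x^2 + y^2)^2) dA = 1024π.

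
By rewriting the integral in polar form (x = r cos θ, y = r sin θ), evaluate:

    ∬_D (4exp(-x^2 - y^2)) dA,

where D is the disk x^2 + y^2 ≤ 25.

The region D is 0 ≤ r ≤ 5, 0 ≤ θ ≤ 2π in polar coordinates, where x = r cos(θ), y = r sin(θ), and dA = r dr dθ.

Under the substitution, the integrand becomes 4exp(-r^2), so

    ∬_D (4exp(-x^2 - y^2)) dA = ∫_{0}^{2π} ∫_{0}^{5} (4exp(-r^2)) · r dr dθ.

Inner integral (in r): ∫_{0}^{5} (4exp(-r^2)) · r dr = 2 - 2exp(-25).

Outer integral (in θ): ∫_{0}^{2π} (2 - 2exp(-25)) dθ = -4π exp(-25) + 4π.

Therefore ∬_D (4exp(-x^2 - y^2)) dA = -4π exp(-25) + 4π.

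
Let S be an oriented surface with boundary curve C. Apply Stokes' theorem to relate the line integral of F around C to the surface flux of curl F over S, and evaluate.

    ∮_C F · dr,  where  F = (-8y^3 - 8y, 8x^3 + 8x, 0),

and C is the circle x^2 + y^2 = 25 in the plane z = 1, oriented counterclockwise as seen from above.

Let S be the flat disk x^2 + y^2 ≤ 25 in the plane z = 1, with upward unit normal n̂ = ẑ. By Stokes' theorem,

    ∮_C F · dr = ∬_S (∇ × F) · n̂ dS = ∬_D (curl F)_z dA,

where D is the disk x^2 + y^2 ≤ 25.

Compute the curl of F = (-8y^3 - 8y, 8x^3 + 8x, 0):
    (∇ × F)_x = ∂F_z/∂y - ∂F_y/∂z = 0,
    (∇ × F)_y = ∂F_x/∂z - ∂F_z/∂x = 0,
    (∇ × F)_z = ∂F_y/∂x - ∂F_x/∂y = 24x^2 + 24y^2 + 16.

On z = 1, (curl F)_z = 24x^2 + 24y^2 + 16.

Convert to polar (x = r cos θ, y = r sin θ, dA = r dr dθ); the integrand becomes 24r^2 + 16, so

    ∬_D (curl F)_z dA = ∫_0^{2π} ∫_0^{5} (24r^2 + 16) · r dr dθ.

Inner (r from 0 to 5): 3950.
Outer (θ from 0 to 2π): 7900π.

Therefore ∮_C F · dr = 7900π.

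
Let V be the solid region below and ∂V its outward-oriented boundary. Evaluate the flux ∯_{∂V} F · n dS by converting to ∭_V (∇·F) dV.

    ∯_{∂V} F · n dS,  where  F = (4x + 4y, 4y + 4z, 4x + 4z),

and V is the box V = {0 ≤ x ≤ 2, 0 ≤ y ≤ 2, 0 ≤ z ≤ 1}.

By the divergence theorem,

    ∯_{∂V} F · n dS = ∭_V (∇ · F) dV.

Compute the divergence:
    ∇ · F = ∂F_x/∂x + ∂F_y/∂y + ∂F_z/∂z = 4 + 4 + 4 = 12.

V is a rectangular box, so dV = dx dy dz with 0 ≤ x ≤ 2, 0 ≤ y ≤ 2, 0 ≤ z ≤ 1.

Integrate (12) over V as an iterated integral:

    ∭_V (∇·F) dV = ∫_0^{2} ∫_0^{2} ∫_0^{1} (12) dz dy dx.

Inner (z from 0 to 1): 12.
Middle (y from 0 to 2): 24.
Outer (x from 0 to 2): 48.

Therefore ∯_{∂V} F · n dS = 48.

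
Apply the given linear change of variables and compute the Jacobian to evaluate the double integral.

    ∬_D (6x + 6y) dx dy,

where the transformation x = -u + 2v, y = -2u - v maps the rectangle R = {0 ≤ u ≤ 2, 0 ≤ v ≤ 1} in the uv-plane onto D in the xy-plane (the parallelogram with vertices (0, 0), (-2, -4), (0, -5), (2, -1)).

Compute the Jacobian determinant of (x, y) with respect to (u, v):

    ∂(x,y)/∂(u,v) = | -1  2 | = (-1)(-1) - (2)(-2) = 5.
                   | -2  -1 |

Its absolute value is |J| = 5 (the area scaling factor).

Substituting x = -u + 2v, y = -2u - v into the integrand,

    6x + 6y → -18u + 6v,

so the integral becomes

    ∬_R (-18u + 6v) · |J| du dv = ∫_0^2 ∫_0^1 (-90u + 30v) dv du.

Inner (v): 15 - 90u.
Outer (u): -150.

Therefore ∬_D (6x + 6y) dx dy = -150.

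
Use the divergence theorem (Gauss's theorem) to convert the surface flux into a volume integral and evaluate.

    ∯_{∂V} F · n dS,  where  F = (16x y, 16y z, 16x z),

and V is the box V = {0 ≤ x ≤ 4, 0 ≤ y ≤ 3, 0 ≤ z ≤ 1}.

By the divergence theorem,

    ∯_{∂V} F · n dS = ∭_V (∇ · F) dV.

Compute the divergence:
    ∇ · F = ∂F_x/∂x + ∂F_y/∂y + ∂F_z/∂z = 16y + 16z + 16x = 16x + 16y + 16z.

V is a rectangular box, so dV = dx dy dz with 0 ≤ x ≤ 4, 0 ≤ y ≤ 3, 0 ≤ z ≤ 1.

Integrate (16x + 16y + 16z) over V as an iterated integral:

    ∭_V (∇·F) dV = ∫_0^{4} ∫_0^{3} ∫_0^{1} (16x + 16y + 16z) dz dy dx.

Inner (z from 0 to 1): 16x + 16y + 8.
Middle (y from 0 to 3): 48x + 96.
Outer (x from 0 to 4): 768.

Therefore ∯_{∂V} F · n dS = 768.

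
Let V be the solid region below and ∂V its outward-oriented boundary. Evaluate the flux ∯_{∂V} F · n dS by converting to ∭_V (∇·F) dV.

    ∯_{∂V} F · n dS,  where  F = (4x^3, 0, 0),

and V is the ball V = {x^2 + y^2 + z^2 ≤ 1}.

By the divergence theorem,

    ∯_{∂V} F · n dS = ∭_V (∇ · F) dV.

Compute the divergence:
    ∇ · F = ∂F_x/∂x + ∂F_y/∂y + ∂F_z/∂z = 12x^2 + 0 + 0 = 12x^2.

In spherical coordinates, x = ρ sin(φ) cos(θ), y = ρ sin(φ) sin(θ), z = ρ cos(φ), dV = ρ^2 sin(φ) dρ dφ dθ, with 0 ≤ ρ ≤ 1, 0 ≤ φ ≤ π, 0 ≤ θ ≤ 2π.

The integrand, after substitution and multiplying by the volume element, becomes (12ρ^2sin(φ)^2cos(θ)^2) · ρ^2 sin(φ), so

    ∭_V (∇·F) dV = ∫_0^{2π} ∫_0^{π} ∫_0^{1} (12ρ^2sin(φ)^2cos(θ)^2) · ρ^2 sin(φ) dρ dφ dθ.

Inner (ρ from 0 to 1): 12sin(φ)^3cos(θ)^2/5.
Middle (φ from 0 to π): 16cos(θ)^2/5.
Outer (θ from 0 to 2π): 16π/5.

Therefore ∯_{∂V} F · n dS = 16π/5.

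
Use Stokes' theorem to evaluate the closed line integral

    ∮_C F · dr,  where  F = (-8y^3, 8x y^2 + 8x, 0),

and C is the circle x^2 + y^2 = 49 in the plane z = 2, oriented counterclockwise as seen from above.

Let S be the flat disk x^2 + y^2 ≤ 49 in the plane z = 2, with upward unit normal n̂ = ẑ. By Stokes' theorem,

    ∮_C F · dr = ∬_S (∇ × F) · n̂ dS = ∬_D (curl F)_z dA,

where D is the disk x^2 + y^2 ≤ 49.

Compute the curl of F = (-8y^3, 8x y^2 + 8x, 0):
    (∇ × F)_x = ∂F_z/∂y - ∂F_y/∂z = 0,
    (∇ × F)_y = ∂F_x/∂z - ∂F_z/∂x = 0,
    (∇ × F)_z = ∂F_y/∂x - ∂F_x/∂y = 32y^2 + 8.

On z = 2, (curl F)_z = 32y^2 + 8.

Convert to polar (x = r cos θ, y = r sin θ, dA = r dr dθ); the integrand becomes 32r^2sin(θ)^2 + 8, so

    ∬_D (curl F)_z dA = ∫_0^{2π} ∫_0^{7} (32r^2sin(θ)^2 + 8) · r dr dθ.

Inner (r from 0 to 7): 19208sin(θ)^2 + 196.
Outer (θ from 0 to 2π): 19600π.

Therefore ∮_C F · dr = 19600π.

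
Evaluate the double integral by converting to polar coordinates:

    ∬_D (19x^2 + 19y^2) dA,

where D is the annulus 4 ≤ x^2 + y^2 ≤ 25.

The region D is 2 ≤ r ≤ 5, 0 ≤ θ ≤ 2π in polar coordinates, where x = r cos(θ), y = r sin(θ), and dA = r dr dθ.

Under the substitution, the integrand becomes 19r^2, so

    ∬_D (19x^2 + 19y^2) dA = ∫_{0}^{2π} ∫_{2}^{5} (19r^2) · r dr dθ.

Inner integral (in r): ∫_{2}^{5} (19r^2) · r dr = 11571/4.

Outer integral (in θ): ∫_{0}^{2π} (11571/4) dθ = 11571π/2.

Therefore ∬_D (19x^2 + 19y^2) dA = 11571π/2.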